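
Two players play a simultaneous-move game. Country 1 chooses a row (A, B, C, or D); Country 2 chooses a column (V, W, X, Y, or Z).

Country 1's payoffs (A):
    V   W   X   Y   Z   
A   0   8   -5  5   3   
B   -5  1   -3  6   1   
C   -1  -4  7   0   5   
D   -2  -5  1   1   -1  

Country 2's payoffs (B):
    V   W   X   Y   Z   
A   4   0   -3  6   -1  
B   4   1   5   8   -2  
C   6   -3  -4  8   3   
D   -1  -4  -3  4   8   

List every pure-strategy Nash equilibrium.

A profile is a Nash equilibrium when each player is best-responding to the other.
Country 1's best responses — vs V: A (payoff 0); vs W: A (payoff 8); vs X: C (payoff 7); vs Y: B (payoff 6); vs Z: C (payoff 5).
Country 2's best responses — vs A: Y (payoff 6); vs B: Y (payoff 8); vs C: Y (payoff 8); vs D: Z (payoff 8).
The only mutual best response is (B, Y); neither player gains by switching there.

(B, Y)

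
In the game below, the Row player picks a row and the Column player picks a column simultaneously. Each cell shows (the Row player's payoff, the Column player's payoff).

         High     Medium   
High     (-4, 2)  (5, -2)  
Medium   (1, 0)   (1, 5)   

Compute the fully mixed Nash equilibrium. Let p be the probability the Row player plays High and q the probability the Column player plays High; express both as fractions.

In a mixed NE each player is indifferent between their pure strategies, so the opponent's mix sets the indifference.
The Column player indifferent between High and Medium: p·2 + (1−p)·0 = p·(-2) + (1−p)·5 ⟹ 0 + 2p = 5 + (-7)p ⟹ p = 5/9.
The Row player indifferent between High and Medium: q·(-4) + (1−q)·5 = q·1 + (1−q)·1 ⟹ 5 + (-9)q = 1 + 0q ⟹ q = 4/9.

p = 5/9, q = 4/9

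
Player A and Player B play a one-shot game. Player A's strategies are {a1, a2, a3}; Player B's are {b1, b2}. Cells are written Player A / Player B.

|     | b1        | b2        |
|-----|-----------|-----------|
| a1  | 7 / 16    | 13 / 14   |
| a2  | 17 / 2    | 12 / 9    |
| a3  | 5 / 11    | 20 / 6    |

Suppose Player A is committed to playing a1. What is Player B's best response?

b1

With Player A fixed at a1, Player B's payoffs are: b1 → 16, b2 → 14.
The maximum is 16, achieved by b1.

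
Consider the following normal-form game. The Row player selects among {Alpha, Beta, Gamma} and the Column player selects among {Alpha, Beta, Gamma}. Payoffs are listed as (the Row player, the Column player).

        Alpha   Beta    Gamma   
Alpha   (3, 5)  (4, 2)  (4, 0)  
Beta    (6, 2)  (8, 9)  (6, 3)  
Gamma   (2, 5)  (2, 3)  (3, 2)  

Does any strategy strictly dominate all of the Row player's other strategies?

Check whether one of the Row player's strategies beats all alternatives regardless of what the opponent does.
Beta strictly dominates: vs Alpha: 6 > each of {3, 2}; vs Beta: 8 > each of {4, 2}; vs Gamma: 6 > each of {4, 3}.

Beta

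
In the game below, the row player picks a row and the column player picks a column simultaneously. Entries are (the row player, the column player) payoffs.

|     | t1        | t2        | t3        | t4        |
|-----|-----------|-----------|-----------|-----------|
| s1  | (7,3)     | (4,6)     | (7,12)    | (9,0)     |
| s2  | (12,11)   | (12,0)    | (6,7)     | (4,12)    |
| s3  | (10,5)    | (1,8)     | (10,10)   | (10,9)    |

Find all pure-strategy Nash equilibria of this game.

Find each player's best response to every opponent strategy; NE are the intersections.
The row player's best responses — vs t1: s2 (payoff 12); vs t2: s2 (payoff 12); vs t3: s3 (payoff 10); vs t4: s3 (payoff 10).
The column player's best responses — vs s1: t3 (payoff 12); vs s2: t4 (payoff 12); vs s3: t3 (payoff 10).
The only mutual best response is (s3, t3); neither player gains by switching there.

(s3, t3)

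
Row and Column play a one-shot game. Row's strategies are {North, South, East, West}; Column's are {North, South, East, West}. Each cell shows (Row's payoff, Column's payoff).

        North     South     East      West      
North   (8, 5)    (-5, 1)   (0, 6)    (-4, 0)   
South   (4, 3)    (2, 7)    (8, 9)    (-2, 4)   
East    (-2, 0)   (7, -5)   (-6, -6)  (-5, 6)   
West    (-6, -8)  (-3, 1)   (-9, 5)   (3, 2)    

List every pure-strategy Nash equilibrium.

(South, East)

Check mutual best responses: a cell is a NE iff neither player can gain by unilaterally deviating.
Row's best responses — vs North: North (payoff 8); vs South: East (payoff 7); vs East: South (payoff 8); vs West: West (payoff 3).
Column's best responses — vs North: East (payoff 6); vs South: East (payoff 9); vs East: West (payoff 6); vs West: East (payoff 5).
The only mutual best response is (South, East); neither player gains by switching there.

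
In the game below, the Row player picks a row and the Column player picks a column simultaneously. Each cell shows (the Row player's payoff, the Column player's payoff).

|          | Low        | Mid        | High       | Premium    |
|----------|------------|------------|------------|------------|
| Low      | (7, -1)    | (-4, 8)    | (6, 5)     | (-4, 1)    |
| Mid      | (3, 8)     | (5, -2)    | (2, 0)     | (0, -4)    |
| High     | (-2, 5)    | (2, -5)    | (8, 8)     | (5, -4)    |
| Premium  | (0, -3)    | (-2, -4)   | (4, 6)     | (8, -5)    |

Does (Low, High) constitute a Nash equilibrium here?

No

Holding the Column player at High: the Row player gets 6 from Low but could get 8 by switching to High. The Row player has a profitable deviation.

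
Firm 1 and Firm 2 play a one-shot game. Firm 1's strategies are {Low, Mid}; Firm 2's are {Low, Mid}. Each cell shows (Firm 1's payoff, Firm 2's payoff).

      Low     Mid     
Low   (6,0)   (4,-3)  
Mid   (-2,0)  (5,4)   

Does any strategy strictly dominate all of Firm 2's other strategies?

A strategy is strictly dominant if it gives Firm 2 a strictly higher payoff than every other strategy, against every choice by the opponent.
Low is not dominant: against Mid, Mid gives 4 > 0.
Mid is not dominant: against Low, Low gives 0 > -3.
No single strategy is best against every opponent action.

None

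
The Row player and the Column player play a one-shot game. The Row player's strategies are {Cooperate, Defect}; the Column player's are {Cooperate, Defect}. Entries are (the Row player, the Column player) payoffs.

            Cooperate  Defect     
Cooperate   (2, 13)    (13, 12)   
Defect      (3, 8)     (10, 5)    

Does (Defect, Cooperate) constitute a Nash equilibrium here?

Yes

Holding the Column player at Cooperate: the Row player gets 3 from Defect, versus 2 from Cooperate. No profitable deviation for the Row player.
Holding the Row player at Defect: the Column player gets 8 from Cooperate, versus 5 from Defect. No profitable deviation for the Column player either.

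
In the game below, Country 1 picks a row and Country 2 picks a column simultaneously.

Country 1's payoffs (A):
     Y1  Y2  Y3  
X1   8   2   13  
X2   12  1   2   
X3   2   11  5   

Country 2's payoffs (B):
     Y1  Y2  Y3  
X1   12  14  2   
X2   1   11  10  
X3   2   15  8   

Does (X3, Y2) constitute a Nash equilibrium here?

Yes

Holding Country 2 at Y2: Country 1 gets 11 from X3, versus 2 from X1, 1 from X2. No profitable deviation for Country 1.
Holding Country 1 at X3: Country 2 gets 15 from Y2, versus 2 from Y1, 8 from Y3. No profitable deviation for Country 2 either.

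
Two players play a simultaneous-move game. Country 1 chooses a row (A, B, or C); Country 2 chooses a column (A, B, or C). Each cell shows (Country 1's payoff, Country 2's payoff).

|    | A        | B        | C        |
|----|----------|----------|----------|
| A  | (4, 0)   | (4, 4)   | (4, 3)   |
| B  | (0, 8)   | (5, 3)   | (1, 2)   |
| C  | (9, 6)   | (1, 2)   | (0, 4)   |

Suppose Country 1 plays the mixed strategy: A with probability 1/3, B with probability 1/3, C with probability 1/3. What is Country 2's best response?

A

Compute Country 2's expected payoff from each pure strategy against the given mix.
A: (1/3)·0 + (1/3)·8 + (1/3)·6 = 14/3
B: (1/3)·4 + (1/3)·3 + (1/3)·2 = 3
C: (1/3)·3 + (1/3)·2 + (1/3)·4 = 3
Highest expected payoff is 14/3, from A.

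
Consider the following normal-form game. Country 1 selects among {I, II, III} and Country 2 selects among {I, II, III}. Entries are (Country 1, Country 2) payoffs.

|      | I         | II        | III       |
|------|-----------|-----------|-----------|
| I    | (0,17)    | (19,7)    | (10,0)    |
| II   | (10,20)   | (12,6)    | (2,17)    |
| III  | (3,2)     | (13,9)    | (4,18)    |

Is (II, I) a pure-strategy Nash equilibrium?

Yes

Holding Country 2 at I: Country 1 gets 10 from II, versus 0 from I, 3 from III. No profitable deviation for Country 1.
Holding Country 1 at II: Country 2 gets 20 from I, versus 6 from II, 17 from III. No profitable deviation for Country 2 either.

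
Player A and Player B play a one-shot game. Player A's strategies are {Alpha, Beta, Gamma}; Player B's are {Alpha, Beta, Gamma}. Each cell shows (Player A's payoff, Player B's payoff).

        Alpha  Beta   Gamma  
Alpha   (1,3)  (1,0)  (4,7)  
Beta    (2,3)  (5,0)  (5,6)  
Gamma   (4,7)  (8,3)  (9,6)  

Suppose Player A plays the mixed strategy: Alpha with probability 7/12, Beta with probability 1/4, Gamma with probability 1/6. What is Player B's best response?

Gamma

Player B's best reply maximizes expected payoff against the mix.
Alpha: (7/12)·3 + (1/4)·3 + (1/6)·7 = 11/3
Beta: (7/12)·0 + (1/4)·0 + (1/6)·3 = 1/2
Gamma: (7/12)·7 + (1/4)·6 + (1/6)·6 = 79/12
Highest expected payoff is 79/12, from Gamma.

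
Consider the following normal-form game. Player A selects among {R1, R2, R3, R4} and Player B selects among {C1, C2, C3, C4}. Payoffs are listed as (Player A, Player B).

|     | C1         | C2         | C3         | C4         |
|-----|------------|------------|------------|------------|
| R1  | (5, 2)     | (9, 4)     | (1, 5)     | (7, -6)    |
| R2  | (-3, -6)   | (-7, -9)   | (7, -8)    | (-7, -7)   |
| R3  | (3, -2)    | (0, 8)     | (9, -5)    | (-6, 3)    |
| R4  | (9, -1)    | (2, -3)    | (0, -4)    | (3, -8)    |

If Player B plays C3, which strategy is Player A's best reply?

With Player B fixed at C3, Player A's payoffs are: R1 → 1, R2 → 7, R3 → 9, R4 → 0.
The maximum is 9, achieved by R3.

R3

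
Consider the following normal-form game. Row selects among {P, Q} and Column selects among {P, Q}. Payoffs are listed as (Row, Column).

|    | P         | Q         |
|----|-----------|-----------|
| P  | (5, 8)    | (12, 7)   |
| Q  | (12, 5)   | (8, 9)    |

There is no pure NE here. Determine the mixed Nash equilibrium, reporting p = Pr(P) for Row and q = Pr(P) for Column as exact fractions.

Each player's mixing probability is pinned down by making the *other* player indifferent.
Column indifferent between P and Q: p·8 + (1−p)·5 = p·7 + (1−p)·9 ⟹ 5 + 3p = 9 + (-2)p ⟹ p = 4/5.
Row indifferent between P and Q: q·5 + (1−q)·12 = q·12 + (1−q)·8 ⟹ 12 + (-7)q = 8 + 4q ⟹ q = 4/11.

p = 4/5, q = 4/11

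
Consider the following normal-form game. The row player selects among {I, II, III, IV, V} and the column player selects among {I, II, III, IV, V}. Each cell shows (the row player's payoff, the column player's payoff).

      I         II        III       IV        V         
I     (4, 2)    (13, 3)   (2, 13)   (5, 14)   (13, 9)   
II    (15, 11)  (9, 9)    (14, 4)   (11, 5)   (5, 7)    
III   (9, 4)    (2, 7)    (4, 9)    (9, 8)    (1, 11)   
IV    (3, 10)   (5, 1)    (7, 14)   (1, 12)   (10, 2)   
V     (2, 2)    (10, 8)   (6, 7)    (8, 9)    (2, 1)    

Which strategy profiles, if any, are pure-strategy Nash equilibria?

(II, I)

Find each player's best response to every opponent strategy; NE are the intersections.
The row player's best responses — vs I: II (payoff 15); vs II: I (payoff 13); vs III: II (payoff 14); vs IV: II (payoff 11); vs V: I (payoff 13).
The column player's best responses — vs I: IV (payoff 14); vs II: I (payoff 11); vs III: V (payoff 11); vs IV: III (payoff 14); vs V: IV (payoff 9).
The only mutual best response is (II, I); neither player gains by switching there.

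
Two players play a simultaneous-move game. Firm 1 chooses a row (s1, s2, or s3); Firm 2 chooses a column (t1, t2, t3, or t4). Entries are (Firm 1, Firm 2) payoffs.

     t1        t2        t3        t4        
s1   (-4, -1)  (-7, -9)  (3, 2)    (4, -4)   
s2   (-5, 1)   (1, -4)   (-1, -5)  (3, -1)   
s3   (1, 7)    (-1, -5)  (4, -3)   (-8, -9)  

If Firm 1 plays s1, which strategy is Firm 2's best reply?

t3

With Firm 1 fixed at s1, Firm 2's payoffs are: t1 → -1, t2 → -9, t3 → 2, t4 → -4.
The maximum is 2, achieved by t3.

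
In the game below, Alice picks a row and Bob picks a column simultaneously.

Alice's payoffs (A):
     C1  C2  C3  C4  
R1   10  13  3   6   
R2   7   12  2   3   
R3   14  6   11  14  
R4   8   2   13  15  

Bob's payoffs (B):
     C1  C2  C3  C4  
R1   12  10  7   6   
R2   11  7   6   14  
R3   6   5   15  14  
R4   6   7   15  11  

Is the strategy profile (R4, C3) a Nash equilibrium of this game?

Holding Bob at C3: Alice gets 13 from R4, versus 3 from R1, 2 from R2, 11 from R3. No profitable deviation for Alice.
Holding Alice at R4: Bob gets 15 from C3, versus 6 from C1, 7 from C2, 11 from C4. No profitable deviation for Bob either.

Yes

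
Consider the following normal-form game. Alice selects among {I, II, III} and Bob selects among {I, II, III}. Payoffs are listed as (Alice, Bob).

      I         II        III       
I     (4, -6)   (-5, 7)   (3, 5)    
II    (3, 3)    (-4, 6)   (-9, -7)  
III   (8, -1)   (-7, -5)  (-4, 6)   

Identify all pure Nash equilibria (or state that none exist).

(II, II)

A profile is a Nash equilibrium when each player is best-responding to the other.
Alice's best responses — vs I: III (payoff 8); vs II: II (payoff -4); vs III: I (payoff 3).
Bob's best responses — vs I: II (payoff 7); vs II: II (payoff 6); vs III: III (payoff 6).
The only mutual best response is (II, II); neither player gains by switching there.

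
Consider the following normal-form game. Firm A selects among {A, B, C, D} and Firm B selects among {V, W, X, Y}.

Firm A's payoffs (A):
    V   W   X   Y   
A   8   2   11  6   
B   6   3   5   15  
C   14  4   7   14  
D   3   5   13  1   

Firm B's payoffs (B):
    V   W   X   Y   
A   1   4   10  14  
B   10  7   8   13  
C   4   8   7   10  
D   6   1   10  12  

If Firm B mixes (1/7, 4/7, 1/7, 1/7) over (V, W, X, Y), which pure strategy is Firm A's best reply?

Firm A's best reply maximizes expected payoff against the mix.
A: (1/7)·8 + (4/7)·2 + (1/7)·11 + (1/7)·6 = 33/7
B: (1/7)·6 + (4/7)·3 + (1/7)·5 + (1/7)·15 = 38/7
C: (1/7)·14 + (4/7)·4 + (1/7)·7 + (1/7)·14 = 51/7
D: (1/7)·3 + (4/7)·5 + (1/7)·13 + (1/7)·1 = 37/7
Highest expected payoff is 51/7, from C.

C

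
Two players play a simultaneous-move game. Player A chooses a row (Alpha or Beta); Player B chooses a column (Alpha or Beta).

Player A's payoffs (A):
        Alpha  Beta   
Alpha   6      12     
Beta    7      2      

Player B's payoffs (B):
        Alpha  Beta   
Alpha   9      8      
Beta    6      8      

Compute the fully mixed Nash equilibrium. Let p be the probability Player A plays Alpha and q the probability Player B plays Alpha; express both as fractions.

p = 2/3, q = 10/11

Each player's mixing probability is pinned down by making the *other* player indifferent.
Player B indifferent between Alpha and Beta: p·9 + (1−p)·6 = p·8 + (1−p)·8 ⟹ 6 + 3p = 8 + 0p ⟹ p = 2/3.
Player A indifferent between Alpha and Beta: q·6 + (1−q)·12 = q·7 + (1−q)·2 ⟹ 12 + (-6)q = 2 + 5q ⟹ q = 10/11.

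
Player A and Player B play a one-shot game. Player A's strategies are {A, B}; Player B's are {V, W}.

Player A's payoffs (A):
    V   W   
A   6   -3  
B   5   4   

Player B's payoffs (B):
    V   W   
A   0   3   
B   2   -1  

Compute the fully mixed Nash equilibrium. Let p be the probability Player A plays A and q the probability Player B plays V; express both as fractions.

In a mixed NE each player is indifferent between their pure strategies, so the opponent's mix sets the indifference.
Player B indifferent between V and W: p·0 + (1−p)·2 = p·3 + (1−p)·(-1) ⟹ 2 + (-2)p = (-1) + 4p ⟹ p = 1/2.
Player A indifferent between A and B: q·6 + (1−q)·(-3) = q·5 + (1−q)·4 ⟹ (-3) + 9q = 4 + 1q ⟹ q = 7/8.

p = 1/2, q = 7/8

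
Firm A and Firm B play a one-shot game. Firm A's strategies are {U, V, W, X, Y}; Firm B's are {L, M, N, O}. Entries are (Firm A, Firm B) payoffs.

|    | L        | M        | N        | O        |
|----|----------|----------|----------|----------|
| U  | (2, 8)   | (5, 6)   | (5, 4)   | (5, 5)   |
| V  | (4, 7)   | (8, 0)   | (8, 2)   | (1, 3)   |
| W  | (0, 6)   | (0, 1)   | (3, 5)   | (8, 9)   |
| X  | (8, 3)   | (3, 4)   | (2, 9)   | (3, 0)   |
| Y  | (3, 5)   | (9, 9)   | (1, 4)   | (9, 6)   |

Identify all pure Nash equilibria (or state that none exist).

(Y, M)

Check mutual best responses: a cell is a NE iff neither player can gain by unilaterally deviating.
Firm A's best responses — vs L: X (payoff 8); vs M: Y (payoff 9); vs N: V (payoff 8); vs O: Y (payoff 9).
Firm B's best responses — vs U: L (payoff 8); vs V: L (payoff 7); vs W: O (payoff 9); vs X: N (payoff 9); vs Y: M (payoff 9).
The only mutual best response is (Y, M); neither player gains by switching there.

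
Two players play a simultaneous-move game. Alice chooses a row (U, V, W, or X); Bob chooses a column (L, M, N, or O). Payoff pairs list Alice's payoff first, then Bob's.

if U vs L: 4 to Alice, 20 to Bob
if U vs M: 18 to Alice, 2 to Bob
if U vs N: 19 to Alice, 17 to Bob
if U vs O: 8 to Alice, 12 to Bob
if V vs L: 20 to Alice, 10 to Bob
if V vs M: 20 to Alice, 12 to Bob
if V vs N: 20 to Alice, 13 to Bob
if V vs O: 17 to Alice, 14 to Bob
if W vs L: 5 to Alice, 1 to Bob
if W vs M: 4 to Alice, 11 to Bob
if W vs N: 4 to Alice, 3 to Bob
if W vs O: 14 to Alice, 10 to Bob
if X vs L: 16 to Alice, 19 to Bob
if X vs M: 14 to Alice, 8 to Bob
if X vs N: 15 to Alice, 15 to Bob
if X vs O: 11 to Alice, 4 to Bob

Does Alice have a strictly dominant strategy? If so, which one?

A strategy is strictly dominant if it gives Alice a strictly higher payoff than every other strategy, against every choice by the opponent.
V strictly dominates: vs L: 20 > each of {4, 5, 16}; vs M: 20 > each of {18, 4, 14}; vs N: 20 > each of {19, 4, 15}; vs O: 17 > each of {8, 14, 11}.

V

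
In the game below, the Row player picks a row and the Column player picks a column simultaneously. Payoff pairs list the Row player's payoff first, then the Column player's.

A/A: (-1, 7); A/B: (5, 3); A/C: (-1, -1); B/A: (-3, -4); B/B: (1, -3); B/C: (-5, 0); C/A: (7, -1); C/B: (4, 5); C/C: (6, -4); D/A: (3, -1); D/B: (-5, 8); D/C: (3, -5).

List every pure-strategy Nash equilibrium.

No pure-strategy Nash equilibrium

A profile is a Nash equilibrium when each player is best-responding to the other.
The Row player's best responses — vs A: C (payoff 7); vs B: A (payoff 5); vs C: C (payoff 6).
The Column player's best responses — vs A: A (payoff 7); vs B: C (payoff 0); vs C: B (payoff 5); vs D: B (payoff 8).
No cell has both players best-responding. For instance, the Row player's best reply to C is C, but against C the Column player prefers B over C.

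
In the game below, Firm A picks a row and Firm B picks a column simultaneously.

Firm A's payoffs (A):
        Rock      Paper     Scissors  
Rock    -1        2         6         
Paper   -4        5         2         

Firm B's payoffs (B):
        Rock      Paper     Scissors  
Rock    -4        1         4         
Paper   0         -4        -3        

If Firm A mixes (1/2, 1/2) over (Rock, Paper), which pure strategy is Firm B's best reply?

Scissors

Firm B's best reply maximizes expected payoff against the mix.
Rock: (1/2)·(-4) + (1/2)·0 = -2
Paper: (1/2)·1 + (1/2)·(-4) = -3/2
Scissors: (1/2)·4 + (1/2)·(-3) = 1/2
Highest expected payoff is 1/2, from Scissors.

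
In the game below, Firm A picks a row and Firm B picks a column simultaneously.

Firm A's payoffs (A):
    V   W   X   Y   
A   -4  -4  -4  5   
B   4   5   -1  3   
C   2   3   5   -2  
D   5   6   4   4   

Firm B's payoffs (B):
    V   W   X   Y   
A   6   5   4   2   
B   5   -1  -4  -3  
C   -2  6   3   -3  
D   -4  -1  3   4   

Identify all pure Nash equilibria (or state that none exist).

No pure-strategy Nash equilibrium

Find each player's best response to every opponent strategy; NE are the intersections.
Firm A's best responses — vs V: D (payoff 5); vs W: D (payoff 6); vs X: C (payoff 5); vs Y: A (payoff 5).
Firm B's best responses — vs A: V (payoff 6); vs B: V (payoff 5); vs C: W (payoff 6); vs D: Y (payoff 4).
No cell has both players best-responding. For instance, Firm A's best reply to Y is A, but against A Firm B prefers V over Y.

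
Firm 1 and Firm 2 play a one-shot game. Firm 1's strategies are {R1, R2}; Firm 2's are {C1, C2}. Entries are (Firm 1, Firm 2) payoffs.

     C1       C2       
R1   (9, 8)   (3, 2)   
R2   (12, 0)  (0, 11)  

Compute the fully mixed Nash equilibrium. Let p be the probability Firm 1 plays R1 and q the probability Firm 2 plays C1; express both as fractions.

In a mixed NE each player is indifferent between their pure strategies, so the opponent's mix sets the indifference.
Firm 2 indifferent between C1 and C2: p·8 + (1−p)·0 = p·2 + (1−p)·11 ⟹ 0 + 8p = 11 + (-9)p ⟹ p = 11/17.
Firm 1 indifferent between R1 and R2: q·9 + (1−q)·3 = q·12 + (1−q)·0 ⟹ 3 + 6q = 0 + 12q ⟹ q = 1/2.

p = 11/17, q = 1/2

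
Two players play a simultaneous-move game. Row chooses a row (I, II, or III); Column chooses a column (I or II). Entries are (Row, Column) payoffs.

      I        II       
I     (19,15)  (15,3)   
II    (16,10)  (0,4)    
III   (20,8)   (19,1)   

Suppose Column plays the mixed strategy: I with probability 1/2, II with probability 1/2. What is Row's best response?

III

Compute Row's expected payoff from each pure strategy against the given mix.
I: (1/2)·19 + (1/2)·15 = 17
II: (1/2)·16 + (1/2)·0 = 8
III: (1/2)·20 + (1/2)·19 = 39/2
Highest expected payoff is 39/2, from III.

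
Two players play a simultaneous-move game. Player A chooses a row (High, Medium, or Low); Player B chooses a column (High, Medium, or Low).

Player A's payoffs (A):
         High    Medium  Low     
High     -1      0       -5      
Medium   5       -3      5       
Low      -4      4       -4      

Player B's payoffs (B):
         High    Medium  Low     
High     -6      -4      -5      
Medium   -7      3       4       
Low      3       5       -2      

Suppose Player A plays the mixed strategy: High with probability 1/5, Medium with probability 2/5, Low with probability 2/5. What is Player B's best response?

Medium

Compute Player B's expected payoff from each pure strategy against the given mix.
High: (1/5)·(-6) + (2/5)·(-7) + (2/5)·3 = -14/5
Medium: (1/5)·(-4) + (2/5)·3 + (2/5)·5 = 12/5
Low: (1/5)·(-5) + (2/5)·4 + (2/5)·(-2) = -1/5
Highest expected payoff is 12/5, from Medium.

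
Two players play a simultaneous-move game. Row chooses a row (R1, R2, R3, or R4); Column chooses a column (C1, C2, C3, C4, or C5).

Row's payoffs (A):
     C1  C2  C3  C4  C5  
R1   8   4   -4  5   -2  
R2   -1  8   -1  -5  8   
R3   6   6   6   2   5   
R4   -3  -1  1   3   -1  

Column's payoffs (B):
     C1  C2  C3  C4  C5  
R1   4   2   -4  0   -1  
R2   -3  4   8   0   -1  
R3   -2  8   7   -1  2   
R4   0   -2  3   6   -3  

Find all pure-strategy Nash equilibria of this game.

(R1, C1)

Check mutual best responses: a cell is a NE iff neither player can gain by unilaterally deviating.
Row's best responses — vs C1: R1 (payoff 8); vs C2: R2 (payoff 8); vs C3: R3 (payoff 6); vs C4: R1 (payoff 5); vs C5: R2 (payoff 8).
Column's best responses — vs R1: C1 (payoff 4); vs R2: C3 (payoff 8); vs R3: C2 (payoff 8); vs R4: C4 (payoff 6).
The only mutual best response is (R1, C1); neither player gains by switching there.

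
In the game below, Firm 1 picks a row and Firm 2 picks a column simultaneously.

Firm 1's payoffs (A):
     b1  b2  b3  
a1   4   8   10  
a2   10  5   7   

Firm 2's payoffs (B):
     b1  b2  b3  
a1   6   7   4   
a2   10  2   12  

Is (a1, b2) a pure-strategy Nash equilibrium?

Yes

Holding Firm 2 at b2: Firm 1 gets 8 from a1, versus 5 from a2. No profitable deviation for Firm 1.
Holding Firm 1 at a1: Firm 2 gets 7 from b2, versus 6 from b1, 4 from b3. No profitable deviation for Firm 2 either.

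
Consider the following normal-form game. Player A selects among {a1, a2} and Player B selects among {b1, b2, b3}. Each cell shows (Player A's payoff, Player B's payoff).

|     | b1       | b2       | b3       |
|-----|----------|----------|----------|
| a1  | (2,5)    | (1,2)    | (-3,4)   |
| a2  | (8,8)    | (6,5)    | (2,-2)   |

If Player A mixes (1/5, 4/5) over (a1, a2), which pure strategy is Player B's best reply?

b1

Player B's best reply maximizes expected payoff against the mix.
b1: (1/5)·5 + (4/5)·8 = 37/5
b2: (1/5)·2 + (4/5)·5 = 22/5
b3: (1/5)·4 + (4/5)·(-2) = -4/5
Highest expected payoff is 37/5, from b1.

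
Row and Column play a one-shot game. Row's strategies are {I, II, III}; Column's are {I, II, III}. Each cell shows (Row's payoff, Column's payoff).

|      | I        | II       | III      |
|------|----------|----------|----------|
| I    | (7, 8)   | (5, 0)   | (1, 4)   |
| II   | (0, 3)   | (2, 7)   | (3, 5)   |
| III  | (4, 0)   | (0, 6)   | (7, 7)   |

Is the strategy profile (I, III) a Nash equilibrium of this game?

Holding Column at III: Row gets 1 from I but could get 7 by switching to III. Row has a profitable deviation.

No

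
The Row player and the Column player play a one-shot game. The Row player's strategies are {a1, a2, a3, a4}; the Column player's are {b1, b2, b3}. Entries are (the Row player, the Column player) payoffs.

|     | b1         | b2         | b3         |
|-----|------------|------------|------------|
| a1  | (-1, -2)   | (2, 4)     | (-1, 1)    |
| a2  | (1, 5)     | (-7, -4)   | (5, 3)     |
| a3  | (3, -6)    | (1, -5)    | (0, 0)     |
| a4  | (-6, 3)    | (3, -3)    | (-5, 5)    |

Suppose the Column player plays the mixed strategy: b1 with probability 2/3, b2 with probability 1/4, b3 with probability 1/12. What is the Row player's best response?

Compute the Row player's expected payoff from each pure strategy against the given mix.
a1: (2/3)·(-1) + (1/4)·2 + (1/12)·(-1) = -1/4
a2: (2/3)·1 + (1/4)·(-7) + (1/12)·5 = -2/3
a3: (2/3)·3 + (1/4)·1 + (1/12)·0 = 9/4
a4: (2/3)·(-6) + (1/4)·3 + (1/12)·(-5) = -11/3
Highest expected payoff is 9/4, from a3.

a3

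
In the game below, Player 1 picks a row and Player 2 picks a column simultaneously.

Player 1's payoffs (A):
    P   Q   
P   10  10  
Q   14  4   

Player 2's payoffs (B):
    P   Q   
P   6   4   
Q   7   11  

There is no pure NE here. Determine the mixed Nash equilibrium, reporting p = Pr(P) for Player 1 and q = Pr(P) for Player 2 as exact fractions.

p = 2/3, q = 3/5

Each player's mixing probability is pinned down by making the *other* player indifferent.
Player 2 indifferent between P and Q: p·6 + (1−p)·7 = p·4 + (1−p)·11 ⟹ 7 + (-1)p = 11 + (-7)p ⟹ p = 2/3.
Player 1 indifferent between P and Q: q·10 + (1−q)·10 = q·14 + (1−q)·4 ⟹ 10 + 0q = 4 + 10q ⟹ q = 3/5.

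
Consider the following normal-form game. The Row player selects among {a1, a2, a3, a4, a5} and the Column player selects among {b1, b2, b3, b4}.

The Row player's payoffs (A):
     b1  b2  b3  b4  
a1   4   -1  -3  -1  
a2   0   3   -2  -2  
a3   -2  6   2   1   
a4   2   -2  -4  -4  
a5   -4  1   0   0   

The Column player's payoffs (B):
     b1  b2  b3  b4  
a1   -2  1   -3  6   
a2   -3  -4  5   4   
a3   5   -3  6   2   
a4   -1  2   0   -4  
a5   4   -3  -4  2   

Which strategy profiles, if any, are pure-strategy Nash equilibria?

Check mutual best responses: a cell is a NE iff neither player can gain by unilaterally deviating.
The Row player's best responses — vs b1: a1 (payoff 4); vs b2: a3 (payoff 6); vs b3: a3 (payoff 2); vs b4: a3 (payoff 1).
The Column player's best responses — vs a1: b4 (payoff 6); vs a2: b3 (payoff 5); vs a3: b3 (payoff 6); vs a4: b2 (payoff 2); vs a5: b1 (payoff 4).
The only mutual best response is (a3, b3); neither player gains by switching there.

(a3, b3)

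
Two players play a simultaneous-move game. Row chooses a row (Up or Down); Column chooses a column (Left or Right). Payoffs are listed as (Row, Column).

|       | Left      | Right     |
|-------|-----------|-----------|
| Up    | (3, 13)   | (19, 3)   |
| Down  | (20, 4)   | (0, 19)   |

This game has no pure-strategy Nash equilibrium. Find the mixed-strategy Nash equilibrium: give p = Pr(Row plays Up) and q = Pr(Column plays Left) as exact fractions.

p = 3/5, q = 19/36

In a mixed NE each player is indifferent between their pure strategies, so the opponent's mix sets the indifference.
Column indifferent between Left and Right: p·13 + (1−p)·4 = p·3 + (1−p)·19 ⟹ 4 + 9p = 19 + (-16)p ⟹ p = 3/5.
Row indifferent between Up and Down: q·3 + (1−q)·19 = q·20 + (1−q)·0 ⟹ 19 + (-16)q = 0 + 20q ⟹ q = 19/36.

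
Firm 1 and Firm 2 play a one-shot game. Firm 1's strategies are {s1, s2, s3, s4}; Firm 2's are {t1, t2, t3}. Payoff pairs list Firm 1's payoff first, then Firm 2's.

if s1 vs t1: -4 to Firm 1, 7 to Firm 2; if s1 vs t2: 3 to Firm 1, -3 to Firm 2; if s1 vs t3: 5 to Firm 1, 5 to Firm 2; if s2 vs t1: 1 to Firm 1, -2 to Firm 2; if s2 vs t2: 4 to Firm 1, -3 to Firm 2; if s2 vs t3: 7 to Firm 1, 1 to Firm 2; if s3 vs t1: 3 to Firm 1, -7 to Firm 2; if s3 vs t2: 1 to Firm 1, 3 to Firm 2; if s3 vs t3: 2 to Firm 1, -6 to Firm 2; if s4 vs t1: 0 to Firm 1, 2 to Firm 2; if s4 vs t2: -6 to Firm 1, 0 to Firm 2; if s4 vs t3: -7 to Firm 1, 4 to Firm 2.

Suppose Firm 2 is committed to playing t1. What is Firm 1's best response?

s3

With Firm 2 fixed at t1, Firm 1's payoffs are: s1 → -4, s2 → 1, s3 → 3, s4 → 0.
The maximum is 3, achieved by s3.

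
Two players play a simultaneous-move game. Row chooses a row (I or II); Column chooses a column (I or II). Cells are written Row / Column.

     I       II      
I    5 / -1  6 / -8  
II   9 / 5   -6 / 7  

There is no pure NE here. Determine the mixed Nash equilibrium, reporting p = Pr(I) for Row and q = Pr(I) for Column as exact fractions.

p = 2/9, q = 3/4

Each player's mixing probability is pinned down by making the *other* player indifferent.
Column indifferent between I and II: p·(-1) + (1−p)·5 = p·(-8) + (1−p)·7 ⟹ 5 + (-6)p = 7 + (-15)p ⟹ p = 2/9.
Row indifferent between I and II: q·5 + (1−q)·6 = q·9 + (1−q)·(-6) ⟹ 6 + (-1)q = (-6) + 15q ⟹ q = 3/4.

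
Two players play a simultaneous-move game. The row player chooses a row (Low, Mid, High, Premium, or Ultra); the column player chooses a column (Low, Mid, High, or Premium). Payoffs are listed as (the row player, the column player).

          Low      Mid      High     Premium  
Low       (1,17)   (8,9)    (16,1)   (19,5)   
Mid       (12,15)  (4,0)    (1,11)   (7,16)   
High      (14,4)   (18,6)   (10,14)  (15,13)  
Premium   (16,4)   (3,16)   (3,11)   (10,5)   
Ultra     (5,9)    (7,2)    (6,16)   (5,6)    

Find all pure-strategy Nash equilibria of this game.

No pure-strategy Nash equilibrium

A profile is a Nash equilibrium when each player is best-responding to the other.
The row player's best responses — vs Low: Premium (payoff 16); vs Mid: High (payoff 18); vs High: Low (payoff 16); vs Premium: Low (payoff 19).
The column player's best responses — vs Low: Low (payoff 17); vs Mid: Premium (payoff 16); vs High: High (payoff 14); vs Premium: Mid (payoff 16); vs Ultra: High (payoff 16).
No cell has both players best-responding. For instance, the row player's best reply to Premium is Low, but against Low the column player prefers Low over Premium.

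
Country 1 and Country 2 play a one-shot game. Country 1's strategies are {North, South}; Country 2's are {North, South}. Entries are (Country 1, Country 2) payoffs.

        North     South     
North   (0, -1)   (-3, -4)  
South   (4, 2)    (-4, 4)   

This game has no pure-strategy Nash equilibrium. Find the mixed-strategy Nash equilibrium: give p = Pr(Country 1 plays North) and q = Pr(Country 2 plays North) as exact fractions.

p = 2/5, q = 1/5

In a mixed NE each player is indifferent between their pure strategies, so the opponent's mix sets the indifference.
Country 2 indifferent between North and South: p·(-1) + (1−p)·2 = p·(-4) + (1−p)·4 ⟹ 2 + (-3)p = 4 + (-8)p ⟹ p = 2/5.
Country 1 indifferent between North and South: q·0 + (1−q)·(-3) = q·4 + (1−q)·(-4) ⟹ (-3) + 3q = (-4) + 8q ⟹ q = 1/5.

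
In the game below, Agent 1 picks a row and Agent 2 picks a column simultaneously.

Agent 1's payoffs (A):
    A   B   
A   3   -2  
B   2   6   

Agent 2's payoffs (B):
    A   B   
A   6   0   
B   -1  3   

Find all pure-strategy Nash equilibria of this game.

(A, A) and (B, B)

Check mutual best responses: a cell is a NE iff neither player can gain by unilaterally deviating.
Agent 1's best responses — vs A: A (payoff 3); vs B: B (payoff 6).
Agent 2's best responses — vs A: A (payoff 6); vs B: B (payoff 3).
Mutual best responses occur at (A, A) and (B, B); at each, neither player gains by switching.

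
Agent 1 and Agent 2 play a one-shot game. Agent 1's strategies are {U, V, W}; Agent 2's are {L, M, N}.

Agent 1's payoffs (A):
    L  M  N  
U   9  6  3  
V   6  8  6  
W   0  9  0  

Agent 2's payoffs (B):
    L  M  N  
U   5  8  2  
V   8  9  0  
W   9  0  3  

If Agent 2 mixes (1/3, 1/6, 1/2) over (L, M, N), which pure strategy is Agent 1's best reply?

V

Compute Agent 1's expected payoff from each pure strategy against the given mix.
U: (1/3)·9 + (1/6)·6 + (1/2)·3 = 11/2
V: (1/3)·6 + (1/6)·8 + (1/2)·6 = 19/3
W: (1/3)·0 + (1/6)·9 + (1/2)·0 = 3/2
Highest expected payoff is 19/3, from V.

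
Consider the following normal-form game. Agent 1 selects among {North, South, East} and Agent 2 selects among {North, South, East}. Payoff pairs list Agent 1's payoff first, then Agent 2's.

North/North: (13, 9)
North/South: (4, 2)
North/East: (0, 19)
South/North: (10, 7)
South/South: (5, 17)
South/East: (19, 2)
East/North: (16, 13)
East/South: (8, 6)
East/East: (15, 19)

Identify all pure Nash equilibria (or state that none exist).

None

Find each player's best response to every opponent strategy; NE are the intersections.
Agent 1's best responses — vs North: East (payoff 16); vs South: East (payoff 8); vs East: South (payoff 19).
Agent 2's best responses — vs North: East (payoff 19); vs South: South (payoff 17); vs East: East (payoff 19).
No cell has both players best-responding. For instance, Agent 1's best reply to East is South, but against South Agent 2 prefers South over East.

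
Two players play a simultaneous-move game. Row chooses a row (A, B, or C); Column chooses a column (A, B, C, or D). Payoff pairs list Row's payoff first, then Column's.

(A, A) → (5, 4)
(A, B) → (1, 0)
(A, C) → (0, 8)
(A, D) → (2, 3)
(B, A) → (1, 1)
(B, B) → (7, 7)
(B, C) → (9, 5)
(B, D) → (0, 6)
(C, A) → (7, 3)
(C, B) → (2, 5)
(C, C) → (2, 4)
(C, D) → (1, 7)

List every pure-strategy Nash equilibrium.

(B, B)

Find each player's best response to every opponent strategy; NE are the intersections.
Row's best responses — vs A: C (payoff 7); vs B: B (payoff 7); vs C: B (payoff 9); vs D: A (payoff 2).
Column's best responses — vs A: C (payoff 8); vs B: B (payoff 7); vs C: D (payoff 7).
The only mutual best response is (B, B); neither player gains by switching there.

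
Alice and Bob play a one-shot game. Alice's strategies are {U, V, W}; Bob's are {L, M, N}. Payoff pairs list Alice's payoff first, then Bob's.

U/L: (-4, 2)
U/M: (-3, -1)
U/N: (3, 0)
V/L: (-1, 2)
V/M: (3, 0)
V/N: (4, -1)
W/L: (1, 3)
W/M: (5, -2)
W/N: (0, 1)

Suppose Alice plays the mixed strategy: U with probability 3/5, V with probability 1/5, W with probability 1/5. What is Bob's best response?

L

Bob's best reply maximizes expected payoff against the mix.
L: (3/5)·2 + (1/5)·2 + (1/5)·3 = 11/5
M: (3/5)·(-1) + (1/5)·0 + (1/5)·(-2) = -1
N: (3/5)·0 + (1/5)·(-1) + (1/5)·1 = 0
Highest expected payoff is 11/5, from L.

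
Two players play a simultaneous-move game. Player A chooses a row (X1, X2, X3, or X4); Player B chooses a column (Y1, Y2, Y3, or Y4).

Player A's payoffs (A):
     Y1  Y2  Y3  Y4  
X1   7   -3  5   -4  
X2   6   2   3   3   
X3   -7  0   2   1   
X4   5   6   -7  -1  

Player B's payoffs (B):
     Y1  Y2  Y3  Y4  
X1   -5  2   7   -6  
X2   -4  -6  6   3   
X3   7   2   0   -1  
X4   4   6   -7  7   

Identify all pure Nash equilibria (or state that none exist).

(X1, Y3)

Check mutual best responses: a cell is a NE iff neither player can gain by unilaterally deviating.
Player A's best responses — vs Y1: X1 (payoff 7); vs Y2: X4 (payoff 6); vs Y3: X1 (payoff 5); vs Y4: X2 (payoff 3).
Player B's best responses — vs X1: Y3 (payoff 7); vs X2: Y3 (payoff 6); vs X3: Y1 (payoff 7); vs X4: Y4 (payoff 7).
The only mutual best response is (X1, Y3); neither player gains by switching there.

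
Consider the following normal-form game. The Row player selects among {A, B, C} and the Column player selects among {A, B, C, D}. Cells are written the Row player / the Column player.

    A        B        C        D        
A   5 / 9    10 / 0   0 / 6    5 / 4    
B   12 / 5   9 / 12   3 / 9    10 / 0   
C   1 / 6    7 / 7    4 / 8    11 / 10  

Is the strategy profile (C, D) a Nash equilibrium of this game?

Yes

Holding the Column player at D: the Row player gets 11 from C, versus 5 from A, 10 from B. No profitable deviation for the Row player.
Holding the Row player at C: the Column player gets 10 from D, versus 6 from A, 7 from B, 8 from C. No profitable deviation for the Column player either.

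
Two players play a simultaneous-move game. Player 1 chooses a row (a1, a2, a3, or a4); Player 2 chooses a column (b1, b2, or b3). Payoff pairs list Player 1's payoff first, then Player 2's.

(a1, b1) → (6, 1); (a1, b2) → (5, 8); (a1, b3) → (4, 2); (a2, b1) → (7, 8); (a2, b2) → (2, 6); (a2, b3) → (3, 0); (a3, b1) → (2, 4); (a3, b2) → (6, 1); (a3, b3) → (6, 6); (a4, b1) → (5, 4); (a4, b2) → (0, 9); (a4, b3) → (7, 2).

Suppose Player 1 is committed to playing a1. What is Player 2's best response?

With Player 1 fixed at a1, Player 2's payoffs are: b1 → 1, b2 → 8, b3 → 2.
The maximum is 8, achieved by b2.

b2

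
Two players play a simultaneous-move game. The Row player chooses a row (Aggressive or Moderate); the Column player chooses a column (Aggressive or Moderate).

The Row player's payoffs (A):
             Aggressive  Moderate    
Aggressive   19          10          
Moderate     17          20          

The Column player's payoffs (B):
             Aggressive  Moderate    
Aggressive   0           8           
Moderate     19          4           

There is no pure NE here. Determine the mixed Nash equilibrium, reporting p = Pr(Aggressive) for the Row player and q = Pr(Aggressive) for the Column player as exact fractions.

In a mixed NE each player is indifferent between their pure strategies, so the opponent's mix sets the indifference.
The Column player indifferent between Aggressive and Moderate: p·0 + (1−p)·19 = p·8 + (1−p)·4 ⟹ 19 + (-19)p = 4 + 4p ⟹ p = 15/23.
The Row player indifferent between Aggressive and Moderate: q·19 + (1−q)·10 = q·17 + (1−q)·20 ⟹ 10 + 9q = 20 + (-3)q ⟹ q = 5/6.

p = 15/23, q = 5/6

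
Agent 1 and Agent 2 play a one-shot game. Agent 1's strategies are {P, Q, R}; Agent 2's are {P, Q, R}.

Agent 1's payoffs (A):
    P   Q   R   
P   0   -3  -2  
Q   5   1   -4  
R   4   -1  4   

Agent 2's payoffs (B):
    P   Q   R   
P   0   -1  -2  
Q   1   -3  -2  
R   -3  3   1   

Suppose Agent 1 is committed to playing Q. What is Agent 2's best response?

With Agent 1 fixed at Q, Agent 2's payoffs are: P → 1, Q → -3, R → -2.
The maximum is 1, achieved by P.

P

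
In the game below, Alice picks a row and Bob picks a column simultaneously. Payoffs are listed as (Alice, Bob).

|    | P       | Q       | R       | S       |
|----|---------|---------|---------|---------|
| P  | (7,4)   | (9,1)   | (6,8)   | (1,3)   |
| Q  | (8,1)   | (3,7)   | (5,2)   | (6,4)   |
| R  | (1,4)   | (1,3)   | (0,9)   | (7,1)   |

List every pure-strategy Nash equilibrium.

Check mutual best responses: a cell is a NE iff neither player can gain by unilaterally deviating.
Alice's best responses — vs P: Q (payoff 8); vs Q: P (payoff 9); vs R: P (payoff 6); vs S: R (payoff 7).
Bob's best responses — vs P: R (payoff 8); vs Q: Q (payoff 7); vs R: R (payoff 9).
The only mutual best response is (P, R); neither player gains by switching there.

(P, R)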